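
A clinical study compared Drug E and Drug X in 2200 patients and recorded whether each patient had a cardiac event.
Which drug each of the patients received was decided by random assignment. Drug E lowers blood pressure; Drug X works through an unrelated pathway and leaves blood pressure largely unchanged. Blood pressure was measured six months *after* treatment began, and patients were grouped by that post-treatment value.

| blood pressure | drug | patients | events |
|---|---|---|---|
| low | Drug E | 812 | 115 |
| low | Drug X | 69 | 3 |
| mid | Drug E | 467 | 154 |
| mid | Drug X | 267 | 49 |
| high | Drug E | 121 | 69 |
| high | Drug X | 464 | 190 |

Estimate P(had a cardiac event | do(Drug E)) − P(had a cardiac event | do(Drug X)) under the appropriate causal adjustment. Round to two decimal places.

-0.06

The stratified and pooled comparisons disagree (Drug X wins within each blood pressure; Drug E wins overall), so the answer turns on the causal role of blood pressure.
Blood pressure is downstream of the drug. One should not condition on a consequence of treatment, so the overall rates are the right comparison.
The causal difference is the pooled difference: 0.241 − 0.302 = -0.061.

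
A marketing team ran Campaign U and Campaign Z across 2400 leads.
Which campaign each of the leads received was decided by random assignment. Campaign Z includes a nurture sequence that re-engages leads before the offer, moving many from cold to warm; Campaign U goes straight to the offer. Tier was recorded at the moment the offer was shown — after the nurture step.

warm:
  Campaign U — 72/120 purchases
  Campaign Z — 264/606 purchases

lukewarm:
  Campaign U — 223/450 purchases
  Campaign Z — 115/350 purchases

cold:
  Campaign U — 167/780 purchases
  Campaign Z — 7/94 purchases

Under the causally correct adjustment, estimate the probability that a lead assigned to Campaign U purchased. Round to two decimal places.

Campaign U is higher inside every engagement tier stratum but Campaign Z is higher in aggregate. Whether to stratify depends on how engagement tier relates to the campaign.
The distribution of engagement tier is itself part of what the campaign does — it is an intermediate outcome. Holding it fixed would remove that part of the effect; the total effect is the pooled difference.
So P(outcome | do(Campaign U)) is just the pooled rate for Campaign U: 462/1350 = 0.342.

0.34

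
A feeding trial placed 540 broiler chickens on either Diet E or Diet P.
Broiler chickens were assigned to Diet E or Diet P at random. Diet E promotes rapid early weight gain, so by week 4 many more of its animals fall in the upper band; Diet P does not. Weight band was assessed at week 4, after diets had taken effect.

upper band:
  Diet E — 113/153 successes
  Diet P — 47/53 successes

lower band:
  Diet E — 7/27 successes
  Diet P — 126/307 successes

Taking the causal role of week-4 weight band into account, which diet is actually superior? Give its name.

The stratified and pooled comparisons disagree (Diet P wins within each week-4 weight band; Diet E wins overall), so the answer turns on the causal role of week-4 weight band.
The distribution of week-4 weight band is itself part of what the diet does — it is an intermediate outcome. Holding it fixed would remove that part of the effect; the total effect is the pooled difference.
Pooled: Diet E 66.7% vs Diet P 48.1%; Diet E is higher overall.

Diet E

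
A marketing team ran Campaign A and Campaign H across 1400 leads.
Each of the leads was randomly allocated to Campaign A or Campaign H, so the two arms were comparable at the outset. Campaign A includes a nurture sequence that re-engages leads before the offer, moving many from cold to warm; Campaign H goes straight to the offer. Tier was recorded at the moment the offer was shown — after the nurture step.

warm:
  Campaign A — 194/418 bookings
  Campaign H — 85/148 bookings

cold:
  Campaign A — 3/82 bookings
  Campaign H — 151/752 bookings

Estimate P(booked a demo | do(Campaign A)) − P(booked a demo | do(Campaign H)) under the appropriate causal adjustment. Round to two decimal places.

The stratified and pooled comparisons disagree (Campaign H wins within each engagement tier; Campaign A wins overall), so the answer turns on the causal role of engagement tier.
Engagement tier here is a post-treatment variable shaped by the campaign; conditioning on it would introduce bias rather than remove it. The overall comparison is the causal one.
The causal difference is the pooled difference: 0.394 − 0.262 = +0.132.

+0.13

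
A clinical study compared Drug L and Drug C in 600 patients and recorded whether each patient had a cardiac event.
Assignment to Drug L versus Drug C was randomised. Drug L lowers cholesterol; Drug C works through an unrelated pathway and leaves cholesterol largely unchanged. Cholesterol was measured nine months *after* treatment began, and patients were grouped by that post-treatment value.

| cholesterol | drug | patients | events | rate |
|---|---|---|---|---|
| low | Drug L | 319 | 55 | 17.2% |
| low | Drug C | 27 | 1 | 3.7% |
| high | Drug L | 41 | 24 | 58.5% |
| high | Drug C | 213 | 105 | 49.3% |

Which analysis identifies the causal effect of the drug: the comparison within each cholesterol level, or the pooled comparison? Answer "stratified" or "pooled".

The distribution of cholesterol is itself part of what the drug does — it is an intermediate outcome. Holding it fixed would remove that part of the effect; the total effect is the pooled difference.
Pooled: Drug L 21.9% vs Drug C 44.2%; Drug L is lower overall.

pooled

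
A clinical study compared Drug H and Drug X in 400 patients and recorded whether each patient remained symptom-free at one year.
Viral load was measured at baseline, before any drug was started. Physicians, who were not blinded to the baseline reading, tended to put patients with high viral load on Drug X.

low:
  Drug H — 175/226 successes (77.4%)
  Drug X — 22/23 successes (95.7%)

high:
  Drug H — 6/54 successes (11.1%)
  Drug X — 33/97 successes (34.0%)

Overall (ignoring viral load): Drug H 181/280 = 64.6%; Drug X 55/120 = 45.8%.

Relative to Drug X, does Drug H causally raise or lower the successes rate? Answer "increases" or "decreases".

The viral load-specific comparison favours Drug X throughout, but the pooled figures favour Drug H. The question is whether to condition on viral load.
The imbalance in viral load arose from how patients were allocated, not from anything the drug did; and viral load independently affects the outcome. The pooled gap is confounded — condition on viral load.
Within each level — low: 77.4% vs 95.7%; high: 11.1% vs 34.0% — Drug X is higher every time.

decreases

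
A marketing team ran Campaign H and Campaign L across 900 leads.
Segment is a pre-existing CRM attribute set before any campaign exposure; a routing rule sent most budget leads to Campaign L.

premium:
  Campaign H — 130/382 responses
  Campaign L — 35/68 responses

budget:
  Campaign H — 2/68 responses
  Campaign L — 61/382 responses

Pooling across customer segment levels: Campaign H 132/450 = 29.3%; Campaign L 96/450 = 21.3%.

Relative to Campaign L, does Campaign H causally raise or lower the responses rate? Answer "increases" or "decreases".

Campaign L is higher inside every customer segment stratum but Campaign H is higher in aggregate. Whether to stratify depends on how customer segment relates to the campaign.
Customer segment satisfies the back-door criterion: it is not a descendant of the campaign, and it blocks the spurious path from campaign to outcome. Adjusting for it (i.e., using the within-customer segment rates) gives the causal effect.
Within each level — premium: 34.0% vs 51.5%; budget: 2.9% vs 16.0% — Campaign L is higher every time.

decreases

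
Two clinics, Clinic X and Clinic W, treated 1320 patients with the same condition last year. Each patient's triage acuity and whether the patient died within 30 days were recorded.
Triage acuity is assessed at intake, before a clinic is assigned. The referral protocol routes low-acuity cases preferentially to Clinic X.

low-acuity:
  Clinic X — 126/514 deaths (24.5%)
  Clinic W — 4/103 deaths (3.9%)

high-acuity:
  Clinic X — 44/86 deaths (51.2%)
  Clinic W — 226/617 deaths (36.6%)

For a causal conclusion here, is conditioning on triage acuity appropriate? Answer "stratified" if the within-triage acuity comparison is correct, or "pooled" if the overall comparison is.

stratified

Nothing the clinic does changes triage acuity; the imbalance is an allocation artefact. With triage acuity also predicting the outcome, the pooled figure is confounded, and the within-stratum comparison is the causal one.
Within each level — low-acuity: 24.5% vs 3.9%; high-acuity: 51.2% vs 36.6% — Clinic W is lower every time.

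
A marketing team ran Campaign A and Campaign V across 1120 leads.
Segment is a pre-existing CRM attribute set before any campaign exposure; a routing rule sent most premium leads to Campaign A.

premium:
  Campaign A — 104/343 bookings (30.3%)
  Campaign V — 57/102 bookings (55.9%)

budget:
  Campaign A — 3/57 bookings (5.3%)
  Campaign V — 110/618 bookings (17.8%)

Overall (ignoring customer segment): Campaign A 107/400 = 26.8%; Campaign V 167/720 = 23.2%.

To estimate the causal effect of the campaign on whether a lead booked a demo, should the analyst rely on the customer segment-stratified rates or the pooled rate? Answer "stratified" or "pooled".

Customer segment satisfies the back-door criterion: it is not a descendant of the campaign, and it blocks the spurious path from campaign to outcome. Adjusting for it (i.e., using the within-customer segment rates) gives the causal effect.
Within each level — premium: 30.3% vs 55.9%; budget: 5.3% vs 17.8% — Campaign V is higher every time.

stratified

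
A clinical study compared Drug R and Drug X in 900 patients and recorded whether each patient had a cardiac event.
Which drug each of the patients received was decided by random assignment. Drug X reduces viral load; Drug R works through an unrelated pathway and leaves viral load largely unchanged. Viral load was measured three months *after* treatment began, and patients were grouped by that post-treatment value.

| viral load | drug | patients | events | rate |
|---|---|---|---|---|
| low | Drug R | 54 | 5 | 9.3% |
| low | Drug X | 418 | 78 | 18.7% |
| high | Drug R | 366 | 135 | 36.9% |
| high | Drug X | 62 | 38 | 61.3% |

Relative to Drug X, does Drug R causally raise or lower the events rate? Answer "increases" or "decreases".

increases

Viral load lies on the pathway drug → viral load → outcome, so adjusting for it blocks the indirect effect. For the total causal effect of drug, use the unadjusted pooled rates.
Pooled: Drug R 33.3% vs Drug X 24.2%; Drug X is lower overall.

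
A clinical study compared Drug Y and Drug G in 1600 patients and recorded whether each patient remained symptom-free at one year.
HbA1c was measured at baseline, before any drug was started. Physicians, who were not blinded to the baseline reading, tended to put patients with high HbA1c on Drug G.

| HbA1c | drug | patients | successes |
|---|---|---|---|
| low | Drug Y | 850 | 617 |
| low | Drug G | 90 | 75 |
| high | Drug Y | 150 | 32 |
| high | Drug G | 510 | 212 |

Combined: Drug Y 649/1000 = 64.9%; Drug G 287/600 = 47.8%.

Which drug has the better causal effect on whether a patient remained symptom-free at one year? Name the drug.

Drug G

HbA1c satisfies the back-door criterion: it is not a descendant of the drug, and it blocks the spurious path from drug to outcome. Adjusting for it (i.e., using the within-HbA1c rates) gives the causal effect.
Within each level — low: 72.6% vs 83.3%; high: 21.3% vs 41.6% — Drug G is higher every time.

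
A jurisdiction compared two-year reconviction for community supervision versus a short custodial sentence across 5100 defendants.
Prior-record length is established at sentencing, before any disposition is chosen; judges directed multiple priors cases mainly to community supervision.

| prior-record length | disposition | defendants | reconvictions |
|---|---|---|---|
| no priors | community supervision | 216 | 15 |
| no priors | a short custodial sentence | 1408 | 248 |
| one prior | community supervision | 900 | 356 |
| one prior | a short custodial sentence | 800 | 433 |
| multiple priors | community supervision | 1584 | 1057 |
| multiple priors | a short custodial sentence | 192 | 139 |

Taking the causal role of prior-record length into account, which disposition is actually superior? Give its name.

community supervision

community supervision is lower inside every prior-record length stratum but a short custodial sentence is lower in aggregate. Whether to stratify depends on how prior-record length relates to the disposition.
Prior-record length satisfies the back-door criterion: it is not a descendant of the disposition, and it blocks the spurious path from disposition to outcome. Adjusting for it (i.e., using the within-prior-record length rates) gives the causal effect.
Within each level — no priors: 6.9% vs 17.6%; one prior: 39.6% vs 54.1%; multiple priors: 66.7% vs 72.4% — community supervision is lower every time.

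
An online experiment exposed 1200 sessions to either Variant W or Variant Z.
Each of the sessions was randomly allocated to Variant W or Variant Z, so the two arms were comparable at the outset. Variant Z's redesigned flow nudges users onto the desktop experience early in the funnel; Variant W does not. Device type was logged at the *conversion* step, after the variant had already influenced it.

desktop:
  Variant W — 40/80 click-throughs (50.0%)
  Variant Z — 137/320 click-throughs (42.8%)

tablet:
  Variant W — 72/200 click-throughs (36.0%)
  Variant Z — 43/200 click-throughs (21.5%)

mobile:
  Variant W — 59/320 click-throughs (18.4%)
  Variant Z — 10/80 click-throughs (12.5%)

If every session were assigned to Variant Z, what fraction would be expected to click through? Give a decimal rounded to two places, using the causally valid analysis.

Because the variant influences device type, device type is a post-treatment mediator, not a confounder. Stratifying on it would bias the estimate; the causal effect is the crude pooled difference.
So P(outcome | do(Variant Z)) is just the pooled rate for Variant Z: 190/600 = 0.317.

0.32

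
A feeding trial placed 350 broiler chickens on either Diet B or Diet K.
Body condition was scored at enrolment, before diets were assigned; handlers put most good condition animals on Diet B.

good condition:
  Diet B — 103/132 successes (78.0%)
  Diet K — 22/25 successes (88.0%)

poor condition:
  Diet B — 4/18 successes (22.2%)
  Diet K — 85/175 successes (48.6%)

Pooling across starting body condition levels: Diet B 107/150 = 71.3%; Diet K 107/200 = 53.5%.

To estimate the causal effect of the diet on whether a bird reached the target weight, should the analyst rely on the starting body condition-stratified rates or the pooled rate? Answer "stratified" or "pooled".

Within every starting body condition level Diet K has the higher rate, yet pooled Diet B does — Simpson's reversal.
Starting body condition satisfies the back-door criterion: it is not a descendant of the diet, and it blocks the spurious path from diet to outcome. Adjusting for it (i.e., using the within-starting body condition rates) gives the causal effect.
Within each level — good condition: 78.0% vs 88.0%; poor condition: 22.2% vs 48.6% — Diet K is higher every time.

stratified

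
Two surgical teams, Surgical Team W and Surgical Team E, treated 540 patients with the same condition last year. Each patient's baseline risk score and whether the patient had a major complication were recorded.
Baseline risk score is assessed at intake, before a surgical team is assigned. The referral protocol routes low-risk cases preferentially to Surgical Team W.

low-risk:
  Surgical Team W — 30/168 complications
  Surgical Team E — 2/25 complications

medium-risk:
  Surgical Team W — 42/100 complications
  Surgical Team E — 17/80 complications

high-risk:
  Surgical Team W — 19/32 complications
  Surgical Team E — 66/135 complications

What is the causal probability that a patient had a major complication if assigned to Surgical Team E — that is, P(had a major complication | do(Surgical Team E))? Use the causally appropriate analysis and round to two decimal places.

The stratified and pooled comparisons disagree (Surgical Team E wins within each baseline risk score; Surgical Team W wins overall), so the answer turns on the causal role of baseline risk score.
Since baseline risk score is a pre-existing factor (not a product of the surgical team) and it affects the outcome on its own, it is a confounder. The stratified rates, not the pooled rate, identify the causal effect.
Standardising Surgical Team E to the population baseline risk score mix: 0.357·2/25 + 0.333·17/80 + 0.309·66/135 = 0.251.

0.25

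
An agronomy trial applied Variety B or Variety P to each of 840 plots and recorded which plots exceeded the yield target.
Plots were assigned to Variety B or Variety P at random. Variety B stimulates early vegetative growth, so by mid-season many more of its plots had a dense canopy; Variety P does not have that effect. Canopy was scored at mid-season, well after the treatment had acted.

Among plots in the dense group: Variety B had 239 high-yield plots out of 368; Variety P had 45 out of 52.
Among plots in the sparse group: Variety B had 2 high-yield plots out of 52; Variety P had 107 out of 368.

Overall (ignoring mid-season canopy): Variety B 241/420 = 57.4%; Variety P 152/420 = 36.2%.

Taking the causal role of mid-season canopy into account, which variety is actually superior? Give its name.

Variety B

Mid-season canopy is recorded after the variety and is itself shifted by it — it sits on the causal path from variety to outcome. Conditioning on a mediator would strip out part of the effect we want; the pooled comparison gives the total causal effect.
Pooled: Variety B 57.4% vs Variety P 36.2%; Variety B is higher overall.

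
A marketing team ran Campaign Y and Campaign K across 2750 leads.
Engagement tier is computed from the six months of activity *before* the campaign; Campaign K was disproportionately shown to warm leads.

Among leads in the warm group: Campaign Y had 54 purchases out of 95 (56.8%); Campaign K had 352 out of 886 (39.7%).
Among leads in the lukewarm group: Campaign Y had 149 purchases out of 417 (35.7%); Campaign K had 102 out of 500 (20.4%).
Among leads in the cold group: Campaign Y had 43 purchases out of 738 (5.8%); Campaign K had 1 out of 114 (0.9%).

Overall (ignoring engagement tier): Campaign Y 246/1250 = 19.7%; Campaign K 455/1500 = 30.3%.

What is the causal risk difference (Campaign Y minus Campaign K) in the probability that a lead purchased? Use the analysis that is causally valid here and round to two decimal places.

+0.13

Within every engagement tier level Campaign Y has the higher rate, yet pooled Campaign K does — Simpson's reversal.
Engagement tier is set before the campaign has any effect — it is not caused by the campaign — and it independently drives the outcome. That makes it a confounder, so the causal comparison is within engagement tier levels.
Adjusting over the population distribution of engagement tier: 0.357·(0.568−0.397) + 0.333·(0.357−0.204) + 0.310·(0.058−0.009) = +0.128.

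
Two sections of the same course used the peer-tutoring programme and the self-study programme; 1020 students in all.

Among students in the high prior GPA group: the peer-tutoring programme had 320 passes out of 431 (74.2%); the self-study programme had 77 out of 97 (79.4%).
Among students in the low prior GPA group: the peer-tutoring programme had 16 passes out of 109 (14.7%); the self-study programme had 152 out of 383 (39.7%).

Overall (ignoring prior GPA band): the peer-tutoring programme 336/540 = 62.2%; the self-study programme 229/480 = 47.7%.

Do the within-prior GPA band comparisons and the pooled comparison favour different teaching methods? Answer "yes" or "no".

Within each prior GPA band level (high prior GPA 74.2% vs 79.4%; low prior GPA 14.7% vs 39.7%), the self-study programme has the higher rate every time. Pooled: 62.2% vs 47.7% — the peer-tutoring programme has the higher rate overall. The two comparisons disagree.

yes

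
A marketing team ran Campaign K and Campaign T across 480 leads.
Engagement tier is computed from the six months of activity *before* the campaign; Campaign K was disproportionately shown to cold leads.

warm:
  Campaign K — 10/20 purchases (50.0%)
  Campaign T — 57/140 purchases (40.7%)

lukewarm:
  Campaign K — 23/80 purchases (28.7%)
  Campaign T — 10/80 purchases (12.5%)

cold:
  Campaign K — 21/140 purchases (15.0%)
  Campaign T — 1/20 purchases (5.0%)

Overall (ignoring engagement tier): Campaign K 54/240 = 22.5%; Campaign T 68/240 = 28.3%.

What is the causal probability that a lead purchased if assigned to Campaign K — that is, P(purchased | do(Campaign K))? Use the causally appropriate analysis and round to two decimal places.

0.31

Nothing the campaign does changes engagement tier; the imbalance is an allocation artefact. With engagement tier also predicting the outcome, the pooled figure is confounded, and the within-stratum comparison is the causal one.
Standardising Campaign K to the population engagement tier mix: 0.333·10/20 + 0.333·23/80 + 0.333·21/140 = 0.312.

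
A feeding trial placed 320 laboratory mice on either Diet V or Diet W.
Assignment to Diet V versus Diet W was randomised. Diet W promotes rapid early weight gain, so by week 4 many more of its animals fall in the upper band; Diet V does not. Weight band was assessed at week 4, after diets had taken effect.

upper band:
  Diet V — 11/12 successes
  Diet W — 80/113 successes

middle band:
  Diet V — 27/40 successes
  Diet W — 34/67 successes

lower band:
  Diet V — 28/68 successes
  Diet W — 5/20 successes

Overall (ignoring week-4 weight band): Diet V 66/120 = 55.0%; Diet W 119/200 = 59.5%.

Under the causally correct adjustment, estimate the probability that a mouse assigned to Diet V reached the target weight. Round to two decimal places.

0.55

Diet V is higher inside every week-4 weight band stratum but Diet W is higher in aggregate. Whether to stratify depends on how week-4 weight band relates to the diet.
Week-4 weight band here is a post-treatment variable shaped by the diet; conditioning on it would introduce bias rather than remove it. The overall comparison is the causal one.
So P(outcome | do(Diet V)) is just the pooled rate for Diet V: 66/120 = 0.550.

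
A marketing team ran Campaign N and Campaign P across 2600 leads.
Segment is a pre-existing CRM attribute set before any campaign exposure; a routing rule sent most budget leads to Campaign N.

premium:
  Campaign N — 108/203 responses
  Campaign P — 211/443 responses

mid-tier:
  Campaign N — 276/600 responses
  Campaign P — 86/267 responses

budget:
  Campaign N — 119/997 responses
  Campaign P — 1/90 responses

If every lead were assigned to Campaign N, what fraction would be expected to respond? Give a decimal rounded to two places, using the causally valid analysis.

The customer segment-specific comparison favours Campaign N throughout, but the pooled figures favour Campaign P. The question is whether to condition on customer segment.
Customer segment differs across campaigns for reasons unrelated to any effect of the campaign itself, and it separately predicts the outcome — a classic confounder. We must compare within customer segment levels.
Standardising Campaign N to the population customer segment mix: 0.248·108/203 + 0.333·276/600 + 0.418·119/997 = 0.335.

0.34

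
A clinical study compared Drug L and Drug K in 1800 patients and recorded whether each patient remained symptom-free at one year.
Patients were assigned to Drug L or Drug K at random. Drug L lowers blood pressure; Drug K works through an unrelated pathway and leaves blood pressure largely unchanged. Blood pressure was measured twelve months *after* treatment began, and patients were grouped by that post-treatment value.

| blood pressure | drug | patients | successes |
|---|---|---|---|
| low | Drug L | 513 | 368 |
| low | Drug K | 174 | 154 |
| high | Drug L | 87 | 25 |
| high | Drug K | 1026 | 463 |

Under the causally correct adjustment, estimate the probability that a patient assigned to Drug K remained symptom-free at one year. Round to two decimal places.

Stratifying would compare drugs among patients the drugs themselves sorted into blood pressure groups — a form of selection on an intermediate. The unconditioned pooled rates give the total causal effect.
So P(outcome | do(Drug K)) is just the pooled rate for Drug K: 617/1200 = 0.514.

0.51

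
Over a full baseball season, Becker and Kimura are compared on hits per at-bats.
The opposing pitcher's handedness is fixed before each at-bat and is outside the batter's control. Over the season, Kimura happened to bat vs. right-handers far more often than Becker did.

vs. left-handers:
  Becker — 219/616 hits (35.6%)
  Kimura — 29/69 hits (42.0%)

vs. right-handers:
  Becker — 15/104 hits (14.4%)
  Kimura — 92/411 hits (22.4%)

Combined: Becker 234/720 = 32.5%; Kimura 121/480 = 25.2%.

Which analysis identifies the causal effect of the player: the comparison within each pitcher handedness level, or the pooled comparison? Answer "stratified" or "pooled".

The pitcher handedness-specific comparison favours Kimura throughout, but the pooled figures favour Becker. The question is whether to condition on pitcher handedness.
Nothing the player does changes pitcher handedness; the imbalance is an allocation artefact. With pitcher handedness also predicting the outcome, the pooled figure is confounded, and the within-stratum comparison is the causal one.
Within each level — vs. left-handers: 35.6% vs 42.0%; vs. right-handers: 14.4% vs 22.4% — Kimura is higher every time.

stratified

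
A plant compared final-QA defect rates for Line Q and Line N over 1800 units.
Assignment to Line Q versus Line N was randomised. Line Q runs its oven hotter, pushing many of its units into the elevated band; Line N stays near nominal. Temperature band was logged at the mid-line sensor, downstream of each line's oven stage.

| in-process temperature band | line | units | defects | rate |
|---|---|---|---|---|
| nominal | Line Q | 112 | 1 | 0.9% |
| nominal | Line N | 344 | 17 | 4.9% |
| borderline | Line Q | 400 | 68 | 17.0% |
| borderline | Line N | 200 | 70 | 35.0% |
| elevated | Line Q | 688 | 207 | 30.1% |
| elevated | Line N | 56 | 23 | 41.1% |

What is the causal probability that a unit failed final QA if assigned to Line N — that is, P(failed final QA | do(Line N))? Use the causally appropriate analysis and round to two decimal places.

Line Q is lower inside every in-process temperature band stratum but Line N is lower in aggregate. Whether to stratify depends on how in-process temperature band relates to the line.
Because the line influences in-process temperature band, in-process temperature band is a post-treatment mediator, not a confounder. Stratifying on it would bias the estimate; the causal effect is the crude pooled difference.
So P(outcome | do(Line N)) is just the pooled rate for Line N: 110/600 = 0.183.

0.18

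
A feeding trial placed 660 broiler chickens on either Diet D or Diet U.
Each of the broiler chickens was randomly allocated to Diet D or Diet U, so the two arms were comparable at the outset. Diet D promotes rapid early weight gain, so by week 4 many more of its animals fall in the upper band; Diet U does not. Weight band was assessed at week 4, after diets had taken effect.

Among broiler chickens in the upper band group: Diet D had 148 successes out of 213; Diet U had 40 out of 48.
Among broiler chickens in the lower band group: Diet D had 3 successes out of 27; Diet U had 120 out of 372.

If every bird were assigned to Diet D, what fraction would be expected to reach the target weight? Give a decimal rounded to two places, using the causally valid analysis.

Diet U is higher inside every week-4 weight band stratum but Diet D is higher in aggregate. Whether to stratify depends on how week-4 weight band relates to the diet.
Week-4 weight band is downstream of the diet. One should not condition on a consequence of treatment, so the overall rates are the right comparison.
So P(outcome | do(Diet D)) is just the pooled rate for Diet D: 151/240 = 0.629.

0.63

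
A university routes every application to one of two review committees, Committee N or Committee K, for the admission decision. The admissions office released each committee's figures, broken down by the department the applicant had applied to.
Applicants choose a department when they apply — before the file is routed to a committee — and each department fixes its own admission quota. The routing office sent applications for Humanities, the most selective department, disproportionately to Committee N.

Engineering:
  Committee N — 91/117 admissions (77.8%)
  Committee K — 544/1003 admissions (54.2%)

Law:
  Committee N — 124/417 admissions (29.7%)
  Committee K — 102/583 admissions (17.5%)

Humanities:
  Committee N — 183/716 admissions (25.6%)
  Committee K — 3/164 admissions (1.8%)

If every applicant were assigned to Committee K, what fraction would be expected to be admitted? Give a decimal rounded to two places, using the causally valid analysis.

0.27

Department satisfies the back-door criterion: it is not a descendant of the review committee, and it blocks the spurious path from review committee to outcome. Adjusting for it (i.e., using the within-department rates) gives the causal effect.
Standardising Committee K to the population department mix: 0.373·544/1003 + 0.333·102/583 + 0.293·3/164 = 0.266.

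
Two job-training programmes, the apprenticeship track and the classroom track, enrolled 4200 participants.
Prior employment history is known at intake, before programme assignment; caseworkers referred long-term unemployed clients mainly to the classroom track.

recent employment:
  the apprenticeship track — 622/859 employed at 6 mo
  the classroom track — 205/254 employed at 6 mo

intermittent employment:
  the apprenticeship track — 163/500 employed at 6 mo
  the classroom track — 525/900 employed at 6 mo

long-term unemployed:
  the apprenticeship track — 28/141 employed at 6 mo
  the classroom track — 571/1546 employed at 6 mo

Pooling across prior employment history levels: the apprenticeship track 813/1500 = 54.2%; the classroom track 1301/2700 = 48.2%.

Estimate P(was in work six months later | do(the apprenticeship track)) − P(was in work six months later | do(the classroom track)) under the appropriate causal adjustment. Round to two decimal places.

Within every prior employment history level the classroom track has the higher rate, yet pooled the apprenticeship track does — Simpson's reversal.
Prior employment history is set before the programme has any effect — it is not caused by the programme — and it independently drives the outcome. That makes it a confounder, so the causal comparison is within prior employment history levels.
Adjusting over the population distribution of prior employment history: 0.265·(0.724−0.807) + 0.333·(0.326−0.583) + 0.402·(0.199−0.369) = -0.176.

-0.18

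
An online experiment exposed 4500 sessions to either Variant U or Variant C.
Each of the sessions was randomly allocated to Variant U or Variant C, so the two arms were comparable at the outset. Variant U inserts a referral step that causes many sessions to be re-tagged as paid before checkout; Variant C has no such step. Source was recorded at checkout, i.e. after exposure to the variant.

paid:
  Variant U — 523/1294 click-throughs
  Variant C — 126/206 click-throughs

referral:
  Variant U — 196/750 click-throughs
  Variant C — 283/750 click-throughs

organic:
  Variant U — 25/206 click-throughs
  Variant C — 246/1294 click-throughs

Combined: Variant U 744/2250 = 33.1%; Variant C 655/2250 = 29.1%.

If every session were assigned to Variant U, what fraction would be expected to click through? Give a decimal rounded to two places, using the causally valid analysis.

Traffic source here is a post-treatment variable shaped by the variant; conditioning on it would introduce bias rather than remove it. The overall comparison is the causal one.
So P(outcome | do(Variant U)) is just the pooled rate for Variant U: 744/2250 = 0.331.

0.33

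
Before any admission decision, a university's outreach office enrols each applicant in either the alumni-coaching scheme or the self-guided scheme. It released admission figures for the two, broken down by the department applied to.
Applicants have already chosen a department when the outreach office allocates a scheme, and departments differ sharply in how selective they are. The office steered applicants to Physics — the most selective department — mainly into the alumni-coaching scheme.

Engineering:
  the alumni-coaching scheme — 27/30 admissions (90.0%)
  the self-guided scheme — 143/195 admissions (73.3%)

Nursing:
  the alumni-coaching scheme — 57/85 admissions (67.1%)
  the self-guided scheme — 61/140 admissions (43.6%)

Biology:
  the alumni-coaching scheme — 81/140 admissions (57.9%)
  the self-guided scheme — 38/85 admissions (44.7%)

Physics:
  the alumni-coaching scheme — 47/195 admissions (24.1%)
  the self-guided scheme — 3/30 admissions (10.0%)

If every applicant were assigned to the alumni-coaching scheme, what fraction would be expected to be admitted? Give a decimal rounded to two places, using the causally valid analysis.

0.60

the alumni-coaching scheme is higher inside every department stratum but the self-guided scheme is higher in aggregate. Whether to stratify depends on how department relates to the outreach scheme.
Department satisfies the back-door criterion: it is not a descendant of the outreach scheme, and it blocks the spurious path from outreach scheme to outcome. Adjusting for it (i.e., using the within-department rates) gives the causal effect.
Standardising the alumni-coaching scheme to the population department mix: 0.250·27/30 + 0.250·57/85 + 0.250·81/140 + 0.250·47/195 = 0.598.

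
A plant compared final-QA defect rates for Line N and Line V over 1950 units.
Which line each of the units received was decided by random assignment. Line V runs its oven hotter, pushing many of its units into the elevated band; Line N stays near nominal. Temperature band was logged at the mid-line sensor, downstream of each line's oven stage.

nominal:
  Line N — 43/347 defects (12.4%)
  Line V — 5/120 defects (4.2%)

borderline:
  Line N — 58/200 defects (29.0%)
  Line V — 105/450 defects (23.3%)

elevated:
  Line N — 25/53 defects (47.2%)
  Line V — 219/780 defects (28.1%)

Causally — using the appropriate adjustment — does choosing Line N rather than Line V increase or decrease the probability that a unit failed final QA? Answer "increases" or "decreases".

decreases

Within every in-process temperature band level Line V has the lower rate, yet pooled Line N does — Simpson's reversal.
Because the line influences in-process temperature band, in-process temperature band is a post-treatment mediator, not a confounder. Stratifying on it would bias the estimate; the causal effect is the crude pooled difference.
Pooled: Line N 21.0% vs Line V 24.4%; Line N is lower overall.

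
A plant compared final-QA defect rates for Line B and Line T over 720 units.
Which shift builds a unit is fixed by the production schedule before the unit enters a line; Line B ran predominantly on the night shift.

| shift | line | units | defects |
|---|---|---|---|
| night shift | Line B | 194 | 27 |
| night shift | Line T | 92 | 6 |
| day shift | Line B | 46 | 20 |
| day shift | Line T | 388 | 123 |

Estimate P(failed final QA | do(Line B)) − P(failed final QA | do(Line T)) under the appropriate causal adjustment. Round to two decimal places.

Here shift is a common cause — it drives both which line a case falls under and the outcome. The crude comparison mixes populations; the stratum-specific rates are the causally relevant ones.
Adjusting over the population distribution of shift: 0.397·(0.139−0.065) + 0.603·(0.435−0.317) = +0.100.

+0.10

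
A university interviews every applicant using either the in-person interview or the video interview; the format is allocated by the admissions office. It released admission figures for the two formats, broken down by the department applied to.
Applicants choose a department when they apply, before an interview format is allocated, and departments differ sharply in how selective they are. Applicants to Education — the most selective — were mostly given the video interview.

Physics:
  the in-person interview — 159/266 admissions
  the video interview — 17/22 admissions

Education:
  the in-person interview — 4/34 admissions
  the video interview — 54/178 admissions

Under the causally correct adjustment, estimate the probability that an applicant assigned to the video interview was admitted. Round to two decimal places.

The imbalance in department arose from how applicants were allocated, not from anything the interview format did; and department independently affects the outcome. The pooled gap is confounded — condition on department.
Standardising the video interview to the population department mix: 0.576·17/22 + 0.424·54/178 = 0.574.

0.57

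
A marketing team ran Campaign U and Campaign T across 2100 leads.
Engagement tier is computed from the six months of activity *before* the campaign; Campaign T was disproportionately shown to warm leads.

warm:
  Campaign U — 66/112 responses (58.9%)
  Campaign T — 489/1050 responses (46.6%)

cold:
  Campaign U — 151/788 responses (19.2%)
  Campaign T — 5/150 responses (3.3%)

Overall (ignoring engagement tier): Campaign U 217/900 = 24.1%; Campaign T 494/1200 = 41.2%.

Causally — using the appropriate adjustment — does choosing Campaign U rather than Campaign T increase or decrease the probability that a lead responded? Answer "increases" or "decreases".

Within every engagement tier level Campaign U has the higher rate, yet pooled Campaign T does — Simpson's reversal.
Engagement tier is set before the campaign has any effect — it is not caused by the campaign — and it independently drives the outcome. That makes it a confounder, so the causal comparison is within engagement tier levels.
Within each level — warm: 58.9% vs 46.6%; cold: 19.2% vs 3.3% — Campaign U is higher every time.

increases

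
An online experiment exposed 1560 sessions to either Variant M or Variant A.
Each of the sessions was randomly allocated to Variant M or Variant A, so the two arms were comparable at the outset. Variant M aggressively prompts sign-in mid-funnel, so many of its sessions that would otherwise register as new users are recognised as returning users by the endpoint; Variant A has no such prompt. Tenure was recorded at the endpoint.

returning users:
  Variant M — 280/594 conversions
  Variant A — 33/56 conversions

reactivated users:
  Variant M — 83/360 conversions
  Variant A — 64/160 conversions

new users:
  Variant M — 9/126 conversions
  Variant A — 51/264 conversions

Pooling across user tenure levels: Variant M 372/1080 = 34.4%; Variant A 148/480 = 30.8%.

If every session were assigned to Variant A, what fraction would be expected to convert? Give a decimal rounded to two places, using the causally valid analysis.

0.31

Within every user tenure level Variant A has the higher rate, yet pooled Variant M does — Simpson's reversal.
User tenure here is a post-treatment variable shaped by the variant; conditioning on it would introduce bias rather than remove it. The overall comparison is the causal one.
So P(outcome | do(Variant A)) is just the pooled rate for Variant A: 148/480 = 0.308.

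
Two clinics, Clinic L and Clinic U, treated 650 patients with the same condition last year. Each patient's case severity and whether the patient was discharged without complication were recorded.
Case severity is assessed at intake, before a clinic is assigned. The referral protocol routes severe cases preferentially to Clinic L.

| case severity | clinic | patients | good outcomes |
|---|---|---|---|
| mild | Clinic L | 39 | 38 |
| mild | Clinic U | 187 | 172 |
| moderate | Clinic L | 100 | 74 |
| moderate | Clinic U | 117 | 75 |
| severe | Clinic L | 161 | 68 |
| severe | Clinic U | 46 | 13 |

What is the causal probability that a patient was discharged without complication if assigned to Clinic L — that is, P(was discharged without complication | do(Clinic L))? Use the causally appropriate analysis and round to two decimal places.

0.72

Clinic L is higher inside every case severity stratum but Clinic U is higher in aggregate. Whether to stratify depends on how case severity relates to the clinic.
Since case severity is a pre-existing factor (not a product of the clinic) and it affects the outcome on its own, it is a confounder. The stratified rates, not the pooled rate, identify the causal effect.
Standardising Clinic L to the population case severity mix: 0.348·38/39 + 0.334·74/100 + 0.318·68/161 = 0.720.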